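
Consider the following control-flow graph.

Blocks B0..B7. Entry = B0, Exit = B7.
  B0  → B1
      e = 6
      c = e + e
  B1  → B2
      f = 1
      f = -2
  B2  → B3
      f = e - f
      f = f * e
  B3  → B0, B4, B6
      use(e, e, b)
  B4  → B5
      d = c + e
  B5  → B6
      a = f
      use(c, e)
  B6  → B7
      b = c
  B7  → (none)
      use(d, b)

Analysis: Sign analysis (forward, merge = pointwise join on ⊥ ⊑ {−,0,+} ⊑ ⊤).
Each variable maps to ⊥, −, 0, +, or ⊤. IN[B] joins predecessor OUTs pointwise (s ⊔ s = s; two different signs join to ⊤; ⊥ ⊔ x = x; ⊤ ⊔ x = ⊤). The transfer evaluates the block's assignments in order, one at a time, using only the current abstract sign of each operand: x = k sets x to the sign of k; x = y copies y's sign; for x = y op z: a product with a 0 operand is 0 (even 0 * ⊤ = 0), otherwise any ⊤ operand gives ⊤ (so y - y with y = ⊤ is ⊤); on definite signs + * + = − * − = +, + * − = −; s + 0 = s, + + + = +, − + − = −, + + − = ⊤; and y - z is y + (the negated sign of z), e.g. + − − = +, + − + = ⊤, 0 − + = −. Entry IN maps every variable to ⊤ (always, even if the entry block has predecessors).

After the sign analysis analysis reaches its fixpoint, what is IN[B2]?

Fixpoint table:
  B0:  IN=(all ⊤)  OUT={c:+, e:+; rest ⊤}
  B1:  IN={c:+, e:+; rest ⊤}  OUT={c:+, e:+, f:-; rest ⊤}
  B2:  IN={c:+, e:+, f:-; rest ⊤}  OUT={c:+, e:+, f:+; rest ⊤}
  B3:  IN={c:+, e:+, f:+; rest ⊤}  OUT={c:+, e:+, f:+; rest ⊤}
  B4:  IN={c:+, e:+, f:+; rest ⊤}  OUT={c:+, d:+, e:+, f:+; rest ⊤}
  B5:  IN={c:+, d:+, e:+, f:+; rest ⊤}  OUT={a:+, c:+, d:+, e:+, f:+; rest ⊤}
  B6:  IN={c:+, e:+, f:+; rest ⊤}  OUT={b:+, c:+, e:+, f:+; rest ⊤}
  B7:  IN={b:+, c:+, e:+, f:+; rest ⊤}  OUT={b:+, c:+, e:+, f:+; rest ⊤}

Merge at B2: IN[B2] = OUT[B1] = {a: ⊤, b: ⊤, c: +, d: ⊤, e: +, f: -}

Answer: {a: ⊤, b: ⊤, c: +, d: ⊤, e: +, f: -}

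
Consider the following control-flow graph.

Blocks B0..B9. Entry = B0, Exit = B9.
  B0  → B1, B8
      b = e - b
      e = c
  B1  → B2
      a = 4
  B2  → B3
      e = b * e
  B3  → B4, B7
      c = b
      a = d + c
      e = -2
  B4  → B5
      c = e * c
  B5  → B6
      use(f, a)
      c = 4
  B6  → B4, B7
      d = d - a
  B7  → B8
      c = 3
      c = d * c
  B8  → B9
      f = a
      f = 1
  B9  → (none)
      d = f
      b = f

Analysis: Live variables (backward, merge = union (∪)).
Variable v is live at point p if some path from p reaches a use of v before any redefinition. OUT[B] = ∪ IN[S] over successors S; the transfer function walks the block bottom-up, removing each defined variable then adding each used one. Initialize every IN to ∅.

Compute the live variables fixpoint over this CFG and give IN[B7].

Answer: {a, d}

Derivation:
Fixpoint table:
  B0:  IN={a, b, c, d, e, f}  OUT={a, b, d, e, f}
  B1:  IN={b, d, e, f}  OUT={b, d, e, f}
  B2:  IN={b, d, e, f}  OUT={b, d, f}
  B3:  IN={b, d, f}  OUT={a, c, d, e, f}
  B4:  IN={a, c, d, e, f}  OUT={a, d, e, f}
  B5:  IN={a, d, e, f}  OUT={a, c, d, e, f}
  B6:  IN={a, c, d, e, f}  OUT={a, c, d, e, f}
  B7:  IN={a, d}  OUT={a}
  B8:  IN={a}  OUT={f}
  B9:  IN={f}  OUT={}

Merge at B7: OUT[B7] = IN[B8] = {a}
Applying B7's transfer function to that OUT value gives IN[B7] (row B7 above).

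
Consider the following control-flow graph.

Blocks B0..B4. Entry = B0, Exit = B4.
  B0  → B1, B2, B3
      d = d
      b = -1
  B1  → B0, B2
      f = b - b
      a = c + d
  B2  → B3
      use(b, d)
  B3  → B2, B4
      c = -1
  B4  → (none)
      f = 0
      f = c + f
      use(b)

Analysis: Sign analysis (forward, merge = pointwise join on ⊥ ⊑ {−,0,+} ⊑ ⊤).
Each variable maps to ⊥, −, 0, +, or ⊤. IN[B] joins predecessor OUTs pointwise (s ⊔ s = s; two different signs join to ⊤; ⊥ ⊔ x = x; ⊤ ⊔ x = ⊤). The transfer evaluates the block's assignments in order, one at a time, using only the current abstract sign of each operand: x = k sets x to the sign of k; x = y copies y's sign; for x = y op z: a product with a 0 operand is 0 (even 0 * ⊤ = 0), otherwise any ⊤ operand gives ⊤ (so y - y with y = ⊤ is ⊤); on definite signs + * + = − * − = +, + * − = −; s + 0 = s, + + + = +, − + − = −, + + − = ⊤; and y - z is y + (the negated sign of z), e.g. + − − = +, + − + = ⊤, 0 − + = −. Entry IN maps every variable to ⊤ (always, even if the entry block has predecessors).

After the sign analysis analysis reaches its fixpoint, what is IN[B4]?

Answer: {a: ⊤, b: -, c: -, d: ⊤, e: ⊤, f: ⊤}

Derivation:
Converged values:
  B0:  IN=(all ⊤)  OUT={b:-; rest ⊤}
  B1:  IN={b:-; rest ⊤}  OUT={b:-; rest ⊤}
  B2:  IN={b:-; rest ⊤}  OUT={b:-; rest ⊤}
  B3:  IN={b:-; rest ⊤}  OUT={b:-, c:-; rest ⊤}
  B4:  IN={b:-, c:-; rest ⊤}  OUT={b:-, c:-, f:-; rest ⊤}

Merge at B4: IN[B4] = OUT[B3] = {a: ⊤, b: -, c: -, d: ⊤, e: ⊤, f: ⊤}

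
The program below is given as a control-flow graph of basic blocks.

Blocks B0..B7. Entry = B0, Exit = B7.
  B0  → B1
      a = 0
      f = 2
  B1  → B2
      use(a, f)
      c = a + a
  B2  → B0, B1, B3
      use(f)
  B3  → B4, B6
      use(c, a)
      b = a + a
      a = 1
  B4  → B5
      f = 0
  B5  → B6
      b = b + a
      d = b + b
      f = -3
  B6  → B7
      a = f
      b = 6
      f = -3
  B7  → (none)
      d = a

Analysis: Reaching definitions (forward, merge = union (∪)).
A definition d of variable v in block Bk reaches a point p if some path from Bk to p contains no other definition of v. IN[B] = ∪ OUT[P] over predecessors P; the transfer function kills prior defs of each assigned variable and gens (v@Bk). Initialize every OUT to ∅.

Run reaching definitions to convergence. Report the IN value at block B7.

Fixpoint table:
  B0:  IN={a@B0, c@B1, f@B0}  OUT={a@B0, c@B1, f@B0}
  B1:  IN={a@B0, c@B1, f@B0}  OUT={a@B0, c@B1, f@B0}
  B2:  IN={a@B0, c@B1, f@B0}  OUT={a@B0, c@B1, f@B0}
  B3:  IN={a@B0, c@B1, f@B0}  OUT={a@B3, b@B3, c@B1, f@B0}
  B4:  IN={a@B3, b@B3, c@B1, f@B0}  OUT={a@B3, b@B3, c@B1, f@B4}
  B5:  IN={a@B3, b@B3, c@B1, f@B4}  OUT={a@B3, b@B5, c@B1, d@B5, f@B5}
  B6:  IN={a@B3, b@B3, b@B5, c@B1, d@B5, f@B0, f@B5}  OUT={a@B6, b@B6, c@B1, d@B5, f@B6}
  B7:  IN={a@B6, b@B6, c@B1, d@B5, f@B6}  OUT={a@B6, b@B6, c@B1, d@B7, f@B6}

Merge at B7: IN[B7] = OUT[B6] = {a@B6, b@B6, c@B1, d@B5, f@B6}

Answer: {a@B6, b@B6, c@B1, d@B5, f@B6}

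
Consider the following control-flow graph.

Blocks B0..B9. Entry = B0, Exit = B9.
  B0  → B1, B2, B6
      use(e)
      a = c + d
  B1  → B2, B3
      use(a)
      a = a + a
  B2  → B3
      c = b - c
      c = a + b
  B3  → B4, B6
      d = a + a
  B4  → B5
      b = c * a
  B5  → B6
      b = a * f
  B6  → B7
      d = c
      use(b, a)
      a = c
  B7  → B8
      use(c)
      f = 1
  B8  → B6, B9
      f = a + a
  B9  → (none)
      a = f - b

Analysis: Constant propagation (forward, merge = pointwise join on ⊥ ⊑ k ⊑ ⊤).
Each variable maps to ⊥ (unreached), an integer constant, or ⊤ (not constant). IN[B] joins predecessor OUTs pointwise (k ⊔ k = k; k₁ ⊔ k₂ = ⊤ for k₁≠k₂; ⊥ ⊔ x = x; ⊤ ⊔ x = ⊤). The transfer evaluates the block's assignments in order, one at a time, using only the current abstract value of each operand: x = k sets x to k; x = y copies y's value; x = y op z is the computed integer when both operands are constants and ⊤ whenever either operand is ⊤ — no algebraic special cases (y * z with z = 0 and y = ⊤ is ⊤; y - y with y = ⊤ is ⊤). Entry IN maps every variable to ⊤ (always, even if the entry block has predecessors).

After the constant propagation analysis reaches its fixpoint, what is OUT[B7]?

Answer: {a: ⊤, b: ⊤, c: ⊤, d: ⊤, e: ⊤, f: 1}

Trace:
Fixpoint table:
  B0: | IN=(all ⊤) | OUT=(all ⊤)
  B1: | IN=(all ⊤) | OUT=(all ⊤)
  B2: | IN=(all ⊤) | OUT=(all ⊤)
  B3: | IN=(all ⊤) | OUT=(all ⊤)
  B4: | IN=(all ⊤) | OUT=(all ⊤)
  B5: | IN=(all ⊤) | OUT=(all ⊤)
  B6: | IN=(all ⊤) | OUT=(all ⊤)
  B7: | IN=(all ⊤) | OUT={f:1; rest ⊤}
  B8: | IN={f:1; rest ⊤} | OUT=(all ⊤)
  B9: | IN=(all ⊤) | OUT=(all ⊤)

Merge at B7: IN[B7] = OUT[B6] = {a: ⊤, b: ⊤, c: ⊤, d: ⊤, e: ⊤, f: ⊤}
Applying B7's transfer function to that IN value gives OUT[B7] (row B7 above).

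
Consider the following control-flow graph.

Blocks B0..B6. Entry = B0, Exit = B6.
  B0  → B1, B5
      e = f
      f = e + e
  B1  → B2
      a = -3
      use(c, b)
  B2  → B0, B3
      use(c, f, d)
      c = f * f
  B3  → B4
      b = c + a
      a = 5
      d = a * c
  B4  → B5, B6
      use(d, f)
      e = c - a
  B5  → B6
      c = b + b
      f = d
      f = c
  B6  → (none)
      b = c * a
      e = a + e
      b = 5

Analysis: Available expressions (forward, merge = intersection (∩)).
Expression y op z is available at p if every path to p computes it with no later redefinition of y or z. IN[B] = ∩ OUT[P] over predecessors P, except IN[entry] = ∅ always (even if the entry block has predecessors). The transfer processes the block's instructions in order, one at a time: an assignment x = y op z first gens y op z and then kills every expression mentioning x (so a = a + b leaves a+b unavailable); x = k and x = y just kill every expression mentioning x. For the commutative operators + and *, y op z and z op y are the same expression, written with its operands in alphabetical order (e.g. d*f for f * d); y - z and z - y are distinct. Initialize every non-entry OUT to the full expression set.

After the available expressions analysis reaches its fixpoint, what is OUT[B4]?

Converged values:
  B0: | IN={} | OUT={e+e}
  B1: | IN={e+e} | OUT={e+e}
  B2: | IN={e+e} | OUT={e+e, f*f}
  B3: | IN={e+e, f*f} | OUT={a*c, e+e, f*f}
  B4: | IN={a*c, e+e, f*f} | OUT={a*c, c-a, f*f}
  B5: | IN={} | OUT={b+b}
  B6: | IN={} | OUT={a*c}

Merge at B4: IN[B4] = OUT[B3] = {a*c, e+e, f*f}
Applying B4's transfer function to that IN value gives OUT[B4] (row B4 above).

Answer: {a*c, c-a, f*f}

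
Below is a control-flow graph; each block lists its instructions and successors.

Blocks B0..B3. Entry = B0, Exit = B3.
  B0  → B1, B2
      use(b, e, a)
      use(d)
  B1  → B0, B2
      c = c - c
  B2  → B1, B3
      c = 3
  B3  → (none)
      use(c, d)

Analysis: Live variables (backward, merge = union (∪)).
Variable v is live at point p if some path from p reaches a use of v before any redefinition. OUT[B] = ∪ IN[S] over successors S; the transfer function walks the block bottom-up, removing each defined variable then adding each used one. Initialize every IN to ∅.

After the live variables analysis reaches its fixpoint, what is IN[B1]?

Answer: {a, b, c, d, e}

Trace:
Per-block solution:
  B0:   IN={a, b, c, d, e}   OUT={a, b, c, d, e}
  B1:   IN={a, b, c, d, e}   OUT={a, b, c, d, e}
  B2:   IN={a, b, d, e}   OUT={a, b, c, d, e}
  B3:   IN={c, d}   OUT={}

Merge at B1: OUT[B1] = IN[B0] ⊔ IN[B2] = {a, b, c, d, e}
Applying B1's transfer function to that OUT value gives IN[B1] (row B1 above).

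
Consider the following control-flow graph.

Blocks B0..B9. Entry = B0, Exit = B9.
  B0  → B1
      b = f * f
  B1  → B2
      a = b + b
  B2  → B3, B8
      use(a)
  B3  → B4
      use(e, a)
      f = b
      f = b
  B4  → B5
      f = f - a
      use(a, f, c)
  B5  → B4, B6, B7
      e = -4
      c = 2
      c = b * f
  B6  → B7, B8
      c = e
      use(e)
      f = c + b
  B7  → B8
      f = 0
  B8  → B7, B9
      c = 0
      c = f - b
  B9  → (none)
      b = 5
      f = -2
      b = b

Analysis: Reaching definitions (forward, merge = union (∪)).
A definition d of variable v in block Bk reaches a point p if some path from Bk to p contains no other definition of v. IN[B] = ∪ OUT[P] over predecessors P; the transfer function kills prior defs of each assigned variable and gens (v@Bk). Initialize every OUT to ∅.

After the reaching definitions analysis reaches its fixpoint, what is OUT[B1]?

Per-block solution:
  B0:  IN={}  OUT={b@B0}
  B1:  IN={b@B0}  OUT={a@B1, b@B0}
  B2:  IN={a@B1, b@B0}  OUT={a@B1, b@B0}
  B3:  IN={a@B1, b@B0}  OUT={a@B1, b@B0, f@B3}
  B4:  IN={a@B1, b@B0, c@B5, e@B5, f@B3, f@B4}  OUT={a@B1, b@B0, c@B5, e@B5, f@B4}
  B5:  IN={a@B1, b@B0, c@B5, e@B5, f@B4}  OUT={a@B1, b@B0, c@B5, e@B5, f@B4}
  B6:  IN={a@B1, b@B0, c@B5, e@B5, f@B4}  OUT={a@B1, b@B0, c@B6, e@B5, f@B6}
  B7:  IN={a@B1, b@B0, c@B5, c@B6, c@B8, e@B5, f@B4, f@B6, f@B7}  OUT={a@B1, b@B0, c@B5, c@B6, c@B8, e@B5, f@B7}
  B8:  IN={a@B1, b@B0, c@B5, c@B6, c@B8, e@B5, f@B6, f@B7}  OUT={a@B1, b@B0, c@B8, e@B5, f@B6, f@B7}
  B9:  IN={a@B1, b@B0, c@B8, e@B5, f@B6, f@B7}  OUT={a@B1, b@B9, c@B8, e@B5, f@B9}

Merge at B1: IN[B1] = OUT[B0] = {b@B0}
Applying B1's transfer function to that IN value gives OUT[B1] (row B1 above).

Answer: {a@B1, b@B0}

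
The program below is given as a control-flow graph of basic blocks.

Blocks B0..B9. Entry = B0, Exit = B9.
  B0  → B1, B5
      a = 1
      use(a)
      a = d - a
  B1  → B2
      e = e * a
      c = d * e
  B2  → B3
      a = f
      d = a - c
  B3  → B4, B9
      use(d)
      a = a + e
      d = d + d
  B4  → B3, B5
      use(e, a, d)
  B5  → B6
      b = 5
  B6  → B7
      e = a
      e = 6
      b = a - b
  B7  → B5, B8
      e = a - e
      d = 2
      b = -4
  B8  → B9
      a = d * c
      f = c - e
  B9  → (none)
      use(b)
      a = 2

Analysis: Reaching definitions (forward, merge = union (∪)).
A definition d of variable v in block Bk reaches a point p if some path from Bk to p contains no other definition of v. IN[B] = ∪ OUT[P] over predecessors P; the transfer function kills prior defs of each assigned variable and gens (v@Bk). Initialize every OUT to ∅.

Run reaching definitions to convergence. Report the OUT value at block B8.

Answer: {a@B8, b@B7, c@B1, d@B7, e@B7, f@B8}

Derivation:
Per-block solution:
  B0:   IN={}   OUT={a@B0}
  B1:   IN={a@B0}   OUT={a@B0, c@B1, e@B1}
  B2:   IN={a@B0, c@B1, e@B1}   OUT={a@B2, c@B1, d@B2, e@B1}
  B3:   IN={a@B2, a@B3, c@B1, d@B2, d@B3, e@B1}   OUT={a@B3, c@B1, d@B3, e@B1}
  B4:   IN={a@B3, c@B1, d@B3, e@B1}   OUT={a@B3, c@B1, d@B3, e@B1}
  B5:   IN={a@B0, a@B3, b@B7, c@B1, d@B3, d@B7, e@B1, e@B7}   OUT={a@B0, a@B3, b@B5, c@B1, d@B3, d@B7, e@B1, e@B7}
  B6:   IN={a@B0, a@B3, b@B5, c@B1, d@B3, d@B7, e@B1, e@B7}   OUT={a@B0, a@B3, b@B6, c@B1, d@B3, d@B7, e@B6}
  B7:   IN={a@B0, a@B3, b@B6, c@B1, d@B3, d@B7, e@B6}   OUT={a@B0, a@B3, b@B7, c@B1, d@B7, e@B7}
  B8:   IN={a@B0, a@B3, b@B7, c@B1, d@B7, e@B7}   OUT={a@B8, b@B7, c@B1, d@B7, e@B7, f@B8}
  B9:   IN={a@B3, a@B8, b@B7, c@B1, d@B3, d@B7, e@B1, e@B7, f@B8}   OUT={a@B9, b@B7, c@B1, d@B3, d@B7, e@B1, e@B7, f@B8}

Merge at B8: IN[B8] = OUT[B7] = {a@B0, a@B3, b@B7, c@B1, d@B7, e@B7}
Applying B8's transfer function to that IN value gives OUT[B8] (row B8 above).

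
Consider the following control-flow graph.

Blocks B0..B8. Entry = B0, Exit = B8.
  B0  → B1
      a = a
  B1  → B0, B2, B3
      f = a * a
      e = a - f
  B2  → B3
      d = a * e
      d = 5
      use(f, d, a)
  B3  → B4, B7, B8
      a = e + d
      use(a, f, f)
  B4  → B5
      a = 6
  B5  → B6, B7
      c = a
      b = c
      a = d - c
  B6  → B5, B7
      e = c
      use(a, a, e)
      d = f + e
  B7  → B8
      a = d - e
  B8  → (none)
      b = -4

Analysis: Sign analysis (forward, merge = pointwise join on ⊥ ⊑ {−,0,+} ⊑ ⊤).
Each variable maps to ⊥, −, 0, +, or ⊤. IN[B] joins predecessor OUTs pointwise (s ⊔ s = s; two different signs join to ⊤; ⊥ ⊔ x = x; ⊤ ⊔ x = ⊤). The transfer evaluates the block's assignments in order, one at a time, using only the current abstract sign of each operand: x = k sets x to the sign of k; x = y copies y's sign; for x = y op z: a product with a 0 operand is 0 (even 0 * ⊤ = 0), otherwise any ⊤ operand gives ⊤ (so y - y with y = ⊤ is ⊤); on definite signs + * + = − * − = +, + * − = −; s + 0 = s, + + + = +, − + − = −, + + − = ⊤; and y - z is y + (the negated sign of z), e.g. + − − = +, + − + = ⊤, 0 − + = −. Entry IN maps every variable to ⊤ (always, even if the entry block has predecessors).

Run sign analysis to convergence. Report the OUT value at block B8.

Fixpoint table:
  B0: | IN=(all ⊤) | OUT=(all ⊤)
  B1: | IN=(all ⊤) | OUT=(all ⊤)
  B2: | IN=(all ⊤) | OUT={d:+; rest ⊤}
  B3: | IN=(all ⊤) | OUT=(all ⊤)
  B4: | IN=(all ⊤) | OUT={a:+; rest ⊤}
  B5: | IN=(all ⊤) | OUT=(all ⊤)
  B6: | IN=(all ⊤) | OUT=(all ⊤)
  B7: | IN=(all ⊤) | OUT=(all ⊤)
  B8: | IN=(all ⊤) | OUT={b:-; rest ⊤}

Merge at B8: IN[B8] = OUT[B3] ⊔ OUT[B7] = {a: ⊤, b: ⊤, c: ⊤, d: ⊤, e: ⊤, f: ⊤}
Applying B8's transfer function to that IN value gives OUT[B8] (row B8 above).

Answer: {a: ⊤, b: -, c: ⊤, d: ⊤, e: ⊤, f: ⊤}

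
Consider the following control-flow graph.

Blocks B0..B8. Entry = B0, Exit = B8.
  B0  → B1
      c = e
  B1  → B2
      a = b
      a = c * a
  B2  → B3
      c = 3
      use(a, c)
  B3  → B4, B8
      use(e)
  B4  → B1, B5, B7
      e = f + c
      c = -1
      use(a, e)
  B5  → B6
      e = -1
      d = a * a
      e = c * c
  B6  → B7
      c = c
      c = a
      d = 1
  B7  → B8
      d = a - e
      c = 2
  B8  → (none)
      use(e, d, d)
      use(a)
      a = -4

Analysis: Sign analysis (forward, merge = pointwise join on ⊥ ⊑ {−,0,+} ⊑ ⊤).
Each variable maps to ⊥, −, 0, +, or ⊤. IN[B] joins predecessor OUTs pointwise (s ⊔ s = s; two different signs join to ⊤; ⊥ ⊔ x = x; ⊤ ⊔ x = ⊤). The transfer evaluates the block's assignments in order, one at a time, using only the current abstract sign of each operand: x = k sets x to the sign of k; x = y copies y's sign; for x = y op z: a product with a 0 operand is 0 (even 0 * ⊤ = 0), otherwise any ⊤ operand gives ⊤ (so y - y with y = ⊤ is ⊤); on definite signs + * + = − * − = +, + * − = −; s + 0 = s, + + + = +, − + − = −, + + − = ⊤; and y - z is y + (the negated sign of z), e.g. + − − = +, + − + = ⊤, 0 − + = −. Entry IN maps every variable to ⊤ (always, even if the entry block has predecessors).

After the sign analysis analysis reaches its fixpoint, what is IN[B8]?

Answer: {a: ⊤, b: ⊤, c: +, d: ⊤, e: ⊤, f: ⊤}

Derivation:
Fixpoint table:
  B0:   IN=(all ⊤)   OUT=(all ⊤)
  B1:   IN=(all ⊤)   OUT=(all ⊤)
  B2:   IN=(all ⊤)   OUT={c:+; rest ⊤}
  B3:   IN={c:+; rest ⊤}   OUT={c:+; rest ⊤}
  B4:   IN={c:+; rest ⊤}   OUT={c:-; rest ⊤}
  B5:   IN={c:-; rest ⊤}   OUT={c:-, e:+; rest ⊤}
  B6:   IN={c:-, e:+; rest ⊤}   OUT={d:+, e:+; rest ⊤}
  B7:   IN=(all ⊤)   OUT={c:+; rest ⊤}
  B8:   IN={c:+; rest ⊤}   OUT={a:-, c:+; rest ⊤}

Merge at B8: IN[B8] = OUT[B3] ⊔ OUT[B7] = {a: ⊤, b: ⊤, c: +, d: ⊤, e: ⊤, f: ⊤}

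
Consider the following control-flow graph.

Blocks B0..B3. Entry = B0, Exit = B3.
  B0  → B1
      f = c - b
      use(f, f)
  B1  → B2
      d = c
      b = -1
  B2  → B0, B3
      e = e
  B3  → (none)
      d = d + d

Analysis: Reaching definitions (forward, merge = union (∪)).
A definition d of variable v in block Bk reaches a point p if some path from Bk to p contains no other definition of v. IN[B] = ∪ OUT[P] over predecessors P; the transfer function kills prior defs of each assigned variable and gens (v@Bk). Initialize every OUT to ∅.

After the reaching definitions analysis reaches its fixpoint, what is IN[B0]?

Answer: {b@B1, d@B1, e@B2, f@B0}

Working:
Per-block solution:
  B0: | IN={b@B1, d@B1, e@B2, f@B0} | OUT={b@B1, d@B1, e@B2, f@B0}
  B1: | IN={b@B1, d@B1, e@B2, f@B0} | OUT={b@B1, d@B1, e@B2, f@B0}
  B2: | IN={b@B1, d@B1, e@B2, f@B0} | OUT={b@B1, d@B1, e@B2, f@B0}
  B3: | IN={b@B1, d@B1, e@B2, f@B0} | OUT={b@B1, d@B3, e@B2, f@B0}

Merge at B0 (entry node, so the boundary value {} is joined with the incoming edge(s)): IN[B0] = {} ⊔ OUT[B2] = {b@B1, d@B1, e@B2, f@B0}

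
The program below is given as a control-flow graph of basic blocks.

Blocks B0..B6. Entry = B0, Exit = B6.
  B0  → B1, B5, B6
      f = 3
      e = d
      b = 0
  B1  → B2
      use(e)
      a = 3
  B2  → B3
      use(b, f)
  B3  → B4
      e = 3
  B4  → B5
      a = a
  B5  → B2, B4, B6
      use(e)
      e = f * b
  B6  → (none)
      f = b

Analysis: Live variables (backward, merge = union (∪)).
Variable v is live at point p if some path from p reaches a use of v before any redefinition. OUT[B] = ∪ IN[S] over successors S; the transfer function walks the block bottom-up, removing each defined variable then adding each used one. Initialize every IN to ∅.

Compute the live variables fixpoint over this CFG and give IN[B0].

Answer: {a, d}

Trace:
Per-block solution:
  B0:   IN={a, d}   OUT={a, b, e, f}
  B1:   IN={b, e, f}   OUT={a, b, f}
  B2:   IN={a, b, f}   OUT={a, b, f}
  B3:   IN={a, b, f}   OUT={a, b, e, f}
  B4:   IN={a, b, e, f}   OUT={a, b, e, f}
  B5:   IN={a, b, e, f}   OUT={a, b, e, f}
  B6:   IN={b}   OUT={}

Merge at B0: OUT[B0] = IN[B1] ⊔ IN[B5] ⊔ IN[B6] = {a, b, e, f}
Applying B0's transfer function to that OUT value gives IN[B0] (row B0 above).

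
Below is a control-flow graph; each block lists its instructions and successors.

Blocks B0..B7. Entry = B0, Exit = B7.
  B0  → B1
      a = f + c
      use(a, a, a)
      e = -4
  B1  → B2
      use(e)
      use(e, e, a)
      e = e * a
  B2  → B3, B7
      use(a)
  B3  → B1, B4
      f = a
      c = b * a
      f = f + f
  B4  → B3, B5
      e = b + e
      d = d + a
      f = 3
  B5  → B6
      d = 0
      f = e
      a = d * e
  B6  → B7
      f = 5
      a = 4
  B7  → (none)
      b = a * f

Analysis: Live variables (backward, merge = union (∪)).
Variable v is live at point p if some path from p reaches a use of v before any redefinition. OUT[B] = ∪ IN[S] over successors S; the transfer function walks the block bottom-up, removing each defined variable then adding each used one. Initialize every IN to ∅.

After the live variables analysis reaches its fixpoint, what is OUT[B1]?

Answer: {a, b, d, e, f}

Derivation:
Per-block solution:
  B0: | IN={b, c, d, f} | OUT={a, b, d, e, f}
  B1: | IN={a, b, d, e, f} | OUT={a, b, d, e, f}
  B2: | IN={a, b, d, e, f} | OUT={a, b, d, e, f}
  B3: | IN={a, b, d, e} | OUT={a, b, d, e, f}
  B4: | IN={a, b, d, e} | OUT={a, b, d, e}
  B5: | IN={e} | OUT={}
  B6: | IN={} | OUT={a, f}
  B7: | IN={a, f} | OUT={}

Merge at B1: OUT[B1] = IN[B2] = {a, b, d, e, f}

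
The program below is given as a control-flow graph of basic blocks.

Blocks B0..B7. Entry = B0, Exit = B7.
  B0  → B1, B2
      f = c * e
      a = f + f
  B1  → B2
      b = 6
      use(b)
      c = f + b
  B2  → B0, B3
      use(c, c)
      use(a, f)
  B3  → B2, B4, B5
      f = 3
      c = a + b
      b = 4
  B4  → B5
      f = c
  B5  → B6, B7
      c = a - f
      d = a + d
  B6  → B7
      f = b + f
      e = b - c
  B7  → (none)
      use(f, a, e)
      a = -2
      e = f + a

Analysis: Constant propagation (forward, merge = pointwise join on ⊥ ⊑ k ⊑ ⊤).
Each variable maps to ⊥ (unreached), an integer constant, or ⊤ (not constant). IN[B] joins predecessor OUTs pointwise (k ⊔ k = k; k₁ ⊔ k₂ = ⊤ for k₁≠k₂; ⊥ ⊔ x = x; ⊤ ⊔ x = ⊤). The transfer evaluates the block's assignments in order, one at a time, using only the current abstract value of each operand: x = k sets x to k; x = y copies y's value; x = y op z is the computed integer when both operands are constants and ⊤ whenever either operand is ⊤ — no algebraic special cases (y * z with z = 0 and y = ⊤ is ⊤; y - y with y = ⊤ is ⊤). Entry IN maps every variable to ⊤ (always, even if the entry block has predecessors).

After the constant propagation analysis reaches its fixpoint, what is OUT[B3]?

Answer: {a: ⊤, b: 4, c: ⊤, d: ⊤, e: ⊤, f: 3}

Working:
Per-block solution:
  B0:  IN=(all ⊤)  OUT=(all ⊤)
  B1:  IN=(all ⊤)  OUT={b:6; rest ⊤}
  B2:  IN=(all ⊤)  OUT=(all ⊤)
  B3:  IN=(all ⊤)  OUT={b:4, f:3; rest ⊤}
  B4:  IN={b:4, f:3; rest ⊤}  OUT={b:4; rest ⊤}
  B5:  IN={b:4; rest ⊤}  OUT={b:4; rest ⊤}
  B6:  IN={b:4; rest ⊤}  OUT={b:4; rest ⊤}
  B7:  IN={b:4; rest ⊤}  OUT={a:-2, b:4; rest ⊤}

Merge at B3: IN[B3] = OUT[B2] = {a: ⊤, b: ⊤, c: ⊤, d: ⊤, e: ⊤, f: ⊤}
Applying B3's transfer function to that IN value gives OUT[B3] (row B3 above).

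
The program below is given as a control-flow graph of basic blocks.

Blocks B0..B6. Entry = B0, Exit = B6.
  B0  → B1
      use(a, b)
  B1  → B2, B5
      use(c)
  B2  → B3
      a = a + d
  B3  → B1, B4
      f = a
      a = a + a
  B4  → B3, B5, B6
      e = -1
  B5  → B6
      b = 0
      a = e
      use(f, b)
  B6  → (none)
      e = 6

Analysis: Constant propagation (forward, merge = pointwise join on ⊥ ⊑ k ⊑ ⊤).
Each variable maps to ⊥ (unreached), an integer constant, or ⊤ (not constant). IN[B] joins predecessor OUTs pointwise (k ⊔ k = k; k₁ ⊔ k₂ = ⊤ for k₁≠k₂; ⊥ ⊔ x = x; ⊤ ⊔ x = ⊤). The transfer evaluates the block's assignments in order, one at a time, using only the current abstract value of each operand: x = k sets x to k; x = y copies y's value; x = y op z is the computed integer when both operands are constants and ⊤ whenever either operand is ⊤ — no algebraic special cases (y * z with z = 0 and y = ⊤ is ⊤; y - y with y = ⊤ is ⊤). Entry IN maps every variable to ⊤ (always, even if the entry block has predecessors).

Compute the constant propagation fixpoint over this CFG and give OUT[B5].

Converged values:
  B0: | IN=(all ⊤) | OUT=(all ⊤)
  B1: | IN=(all ⊤) | OUT=(all ⊤)
  B2: | IN=(all ⊤) | OUT=(all ⊤)
  B3: | IN=(all ⊤) | OUT=(all ⊤)
  B4: | IN=(all ⊤) | OUT={e:-1; rest ⊤}
  B5: | IN=(all ⊤) | OUT={b:0; rest ⊤}
  B6: | IN=(all ⊤) | OUT={e:6; rest ⊤}

Merge at B5: IN[B5] = OUT[B1] ⊔ OUT[B4] = {a: ⊤, b: ⊤, c: ⊤, d: ⊤, e: ⊤, f: ⊤}
Applying B5's transfer function to that IN value gives OUT[B5] (row B5 above).

Answer: {a: ⊤, b: 0, c: ⊤, d: ⊤, e: ⊤, f: ⊤}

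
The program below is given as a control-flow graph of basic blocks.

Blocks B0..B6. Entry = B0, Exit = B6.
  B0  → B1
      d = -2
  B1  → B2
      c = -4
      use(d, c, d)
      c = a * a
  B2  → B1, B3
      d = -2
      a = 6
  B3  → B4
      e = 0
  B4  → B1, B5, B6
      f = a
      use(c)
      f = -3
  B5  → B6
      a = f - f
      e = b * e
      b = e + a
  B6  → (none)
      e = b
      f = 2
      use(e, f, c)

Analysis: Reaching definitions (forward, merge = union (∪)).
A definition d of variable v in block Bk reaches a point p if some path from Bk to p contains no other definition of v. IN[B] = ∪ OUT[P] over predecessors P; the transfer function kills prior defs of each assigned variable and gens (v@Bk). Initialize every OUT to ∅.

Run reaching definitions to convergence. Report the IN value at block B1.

Fixpoint table:
  B0:  IN={}  OUT={d@B0}
  B1:  IN={a@B2, c@B1, d@B0, d@B2, e@B3, f@B4}  OUT={a@B2, c@B1, d@B0, d@B2, e@B3, f@B4}
  B2:  IN={a@B2, c@B1, d@B0, d@B2, e@B3, f@B4}  OUT={a@B2, c@B1, d@B2, e@B3, f@B4}
  B3:  IN={a@B2, c@B1, d@B2, e@B3, f@B4}  OUT={a@B2, c@B1, d@B2, e@B3, f@B4}
  B4:  IN={a@B2, c@B1, d@B2, e@B3, f@B4}  OUT={a@B2, c@B1, d@B2, e@B3, f@B4}
  B5:  IN={a@B2, c@B1, d@B2, e@B3, f@B4}  OUT={a@B5, b@B5, c@B1, d@B2, e@B5, f@B4}
  B6:  IN={a@B2, a@B5, b@B5, c@B1, d@B2, e@B3, e@B5, f@B4}  OUT={a@B2, a@B5, b@B5, c@B1, d@B2, e@B6, f@B6}

Merge at B1: IN[B1] = OUT[B0] ⊔ OUT[B2] ⊔ OUT[B4] = {a@B2, c@B1, d@B0, d@B2, e@B3, f@B4}

Answer: {a@B2, c@B1, d@B0, d@B2, e@B3, f@B4}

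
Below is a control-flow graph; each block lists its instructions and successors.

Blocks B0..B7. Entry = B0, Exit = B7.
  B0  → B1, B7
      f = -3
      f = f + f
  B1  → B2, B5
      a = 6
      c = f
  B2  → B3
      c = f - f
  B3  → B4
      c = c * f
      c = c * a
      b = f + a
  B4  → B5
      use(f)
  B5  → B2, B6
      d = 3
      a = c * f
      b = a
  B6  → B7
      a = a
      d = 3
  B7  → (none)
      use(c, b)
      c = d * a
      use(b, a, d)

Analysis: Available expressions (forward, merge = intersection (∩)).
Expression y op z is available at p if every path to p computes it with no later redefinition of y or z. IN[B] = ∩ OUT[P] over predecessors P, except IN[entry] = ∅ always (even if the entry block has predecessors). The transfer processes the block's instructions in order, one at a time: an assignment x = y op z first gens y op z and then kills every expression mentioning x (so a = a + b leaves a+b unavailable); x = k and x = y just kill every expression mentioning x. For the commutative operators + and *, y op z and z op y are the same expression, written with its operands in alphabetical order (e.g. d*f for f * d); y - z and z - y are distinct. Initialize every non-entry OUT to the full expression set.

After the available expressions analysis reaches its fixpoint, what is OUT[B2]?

Answer: {f-f}

Working:
Per-block solution:
  B0:   IN={}   OUT={}
  B1:   IN={}   OUT={}
  B2:   IN={}   OUT={f-f}
  B3:   IN={f-f}   OUT={a+f, f-f}
  B4:   IN={a+f, f-f}   OUT={a+f, f-f}
  B5:   IN={}   OUT={c*f}
  B6:   IN={c*f}   OUT={c*f}
  B7:   IN={}   OUT={a*d}

Merge at B2: IN[B2] = OUT[B1] ∩ OUT[B5] = {}
Applying B2's transfer function to that IN value gives OUT[B2] (row B2 above).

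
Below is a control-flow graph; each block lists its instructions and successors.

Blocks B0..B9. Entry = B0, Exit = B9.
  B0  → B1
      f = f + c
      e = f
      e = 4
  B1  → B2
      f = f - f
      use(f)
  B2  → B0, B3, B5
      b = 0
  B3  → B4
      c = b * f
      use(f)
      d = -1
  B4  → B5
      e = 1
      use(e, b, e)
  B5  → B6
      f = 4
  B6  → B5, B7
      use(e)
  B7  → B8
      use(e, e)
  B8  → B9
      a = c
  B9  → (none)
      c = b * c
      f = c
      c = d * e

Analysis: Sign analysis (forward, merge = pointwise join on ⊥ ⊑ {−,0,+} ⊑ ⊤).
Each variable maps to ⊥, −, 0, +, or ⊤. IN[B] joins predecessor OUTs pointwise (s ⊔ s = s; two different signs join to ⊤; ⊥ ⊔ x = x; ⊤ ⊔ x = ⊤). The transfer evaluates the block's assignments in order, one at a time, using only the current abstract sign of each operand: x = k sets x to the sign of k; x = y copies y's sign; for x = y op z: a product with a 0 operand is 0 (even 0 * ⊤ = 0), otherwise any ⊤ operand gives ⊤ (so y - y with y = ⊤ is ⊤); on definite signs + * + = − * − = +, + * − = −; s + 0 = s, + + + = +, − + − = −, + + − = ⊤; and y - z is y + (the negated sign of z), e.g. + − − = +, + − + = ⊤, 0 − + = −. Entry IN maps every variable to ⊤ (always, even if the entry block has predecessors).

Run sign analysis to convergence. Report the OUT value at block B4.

Answer: {a: ⊤, b: 0, c: 0, d: -, e: +, f: ⊤}

Trace:
Per-block solution:
  B0:  IN=(all ⊤)  OUT={e:+; rest ⊤}
  B1:  IN={e:+; rest ⊤}  OUT={e:+; rest ⊤}
  B2:  IN={e:+; rest ⊤}  OUT={b:0, e:+; rest ⊤}
  B3:  IN={b:0, e:+; rest ⊤}  OUT={b:0, c:0, d:-, e:+; rest ⊤}
  B4:  IN={b:0, c:0, d:-, e:+; rest ⊤}  OUT={b:0, c:0, d:-, e:+; rest ⊤}
  B5:  IN={b:0, e:+; rest ⊤}  OUT={b:0, e:+, f:+; rest ⊤}
  B6:  IN={b:0, e:+, f:+; rest ⊤}  OUT={b:0, e:+, f:+; rest ⊤}
  B7:  IN={b:0, e:+, f:+; rest ⊤}  OUT={b:0, e:+, f:+; rest ⊤}
  B8:  IN={b:0, e:+, f:+; rest ⊤}  OUT={b:0, e:+, f:+; rest ⊤}
  B9:  IN={b:0, e:+, f:+; rest ⊤}  OUT={b:0, e:+, f:0; rest ⊤}

Merge at B4: IN[B4] = OUT[B3] = {a: ⊤, b: 0, c: 0, d: -, e: +, f: ⊤}
Applying B4's transfer function to that IN value gives OUT[B4] (row B4 above).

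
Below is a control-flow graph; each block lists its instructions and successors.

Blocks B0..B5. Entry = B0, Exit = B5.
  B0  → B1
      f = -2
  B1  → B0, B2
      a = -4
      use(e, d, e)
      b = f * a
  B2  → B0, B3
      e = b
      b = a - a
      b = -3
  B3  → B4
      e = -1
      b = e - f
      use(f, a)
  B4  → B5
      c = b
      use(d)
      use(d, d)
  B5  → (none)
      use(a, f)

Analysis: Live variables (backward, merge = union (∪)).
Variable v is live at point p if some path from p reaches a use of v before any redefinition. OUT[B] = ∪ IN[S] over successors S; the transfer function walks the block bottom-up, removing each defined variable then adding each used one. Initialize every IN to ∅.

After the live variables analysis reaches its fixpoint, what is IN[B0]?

Answer: {d, e}

Trace:
Per-block solution:
  B0: | IN={d, e} | OUT={d, e, f}
  B1: | IN={d, e, f} | OUT={a, b, d, e, f}
  B2: | IN={a, b, d, f} | OUT={a, d, e, f}
  B3: | IN={a, d, f} | OUT={a, b, d, f}
  B4: | IN={a, b, d, f} | OUT={a, f}
  B5: | IN={a, f} | OUT={}

Merge at B0: OUT[B0] = IN[B1] = {d, e, f}
Applying B0's transfer function to that OUT value gives IN[B0] (row B0 above).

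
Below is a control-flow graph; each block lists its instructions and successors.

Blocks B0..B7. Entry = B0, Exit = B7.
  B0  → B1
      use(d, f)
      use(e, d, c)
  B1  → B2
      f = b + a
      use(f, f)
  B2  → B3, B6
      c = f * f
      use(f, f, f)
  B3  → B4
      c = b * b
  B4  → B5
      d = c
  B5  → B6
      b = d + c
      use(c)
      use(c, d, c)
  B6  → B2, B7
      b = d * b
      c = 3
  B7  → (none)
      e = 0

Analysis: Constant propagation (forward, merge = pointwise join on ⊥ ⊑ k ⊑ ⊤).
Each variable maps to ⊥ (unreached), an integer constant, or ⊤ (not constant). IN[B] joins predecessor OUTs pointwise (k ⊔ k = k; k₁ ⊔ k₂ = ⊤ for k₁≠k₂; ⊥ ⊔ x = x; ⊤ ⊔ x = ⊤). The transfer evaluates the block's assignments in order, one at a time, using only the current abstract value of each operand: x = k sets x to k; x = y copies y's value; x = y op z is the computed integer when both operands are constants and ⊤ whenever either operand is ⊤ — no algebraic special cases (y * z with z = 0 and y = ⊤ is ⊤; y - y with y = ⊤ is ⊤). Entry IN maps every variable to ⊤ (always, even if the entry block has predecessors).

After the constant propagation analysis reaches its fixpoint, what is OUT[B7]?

Answer: {a: ⊤, b: ⊤, c: 3, d: ⊤, e: 0, f: ⊤}

Trace:
Converged values:
  B0:   IN=(all ⊤)   OUT=(all ⊤)
  B1:   IN=(all ⊤)   OUT=(all ⊤)
  B2:   IN=(all ⊤)   OUT=(all ⊤)
  B3:   IN=(all ⊤)   OUT=(all ⊤)
  B4:   IN=(all ⊤)   OUT=(all ⊤)
  B5:   IN=(all ⊤)   OUT=(all ⊤)
  B6:   IN=(all ⊤)   OUT={c:3; rest ⊤}
  B7:   IN={c:3; rest ⊤}   OUT={c:3, e:0; rest ⊤}

Merge at B7: IN[B7] = OUT[B6] = {a: ⊤, b: ⊤, c: 3, d: ⊤, e: ⊤, f: ⊤}
Applying B7's transfer function to that IN value gives OUT[B7] (row B7 above).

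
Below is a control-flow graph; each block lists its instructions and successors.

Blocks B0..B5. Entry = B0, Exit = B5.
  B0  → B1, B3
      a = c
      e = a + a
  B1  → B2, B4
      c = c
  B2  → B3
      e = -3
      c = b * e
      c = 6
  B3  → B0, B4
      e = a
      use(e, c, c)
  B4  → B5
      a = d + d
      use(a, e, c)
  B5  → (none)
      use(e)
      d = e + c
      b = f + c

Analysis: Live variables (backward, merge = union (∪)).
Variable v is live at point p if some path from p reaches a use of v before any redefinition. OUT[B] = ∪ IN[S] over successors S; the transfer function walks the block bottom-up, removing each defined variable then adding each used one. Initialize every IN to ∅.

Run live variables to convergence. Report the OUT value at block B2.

Converged values:
  B0:   IN={b, c, d, f}   OUT={a, b, c, d, e, f}
  B1:   IN={a, b, c, d, e, f}   OUT={a, b, c, d, e, f}
  B2:   IN={a, b, d, f}   OUT={a, b, c, d, f}
  B3:   IN={a, b, c, d, f}   OUT={b, c, d, e, f}
  B4:   IN={c, d, e, f}   OUT={c, e, f}
  B5:   IN={c, e, f}   OUT={}

Merge at B2: OUT[B2] = IN[B3] = {a, b, c, d, f}

Answer: {a, b, c, d, f}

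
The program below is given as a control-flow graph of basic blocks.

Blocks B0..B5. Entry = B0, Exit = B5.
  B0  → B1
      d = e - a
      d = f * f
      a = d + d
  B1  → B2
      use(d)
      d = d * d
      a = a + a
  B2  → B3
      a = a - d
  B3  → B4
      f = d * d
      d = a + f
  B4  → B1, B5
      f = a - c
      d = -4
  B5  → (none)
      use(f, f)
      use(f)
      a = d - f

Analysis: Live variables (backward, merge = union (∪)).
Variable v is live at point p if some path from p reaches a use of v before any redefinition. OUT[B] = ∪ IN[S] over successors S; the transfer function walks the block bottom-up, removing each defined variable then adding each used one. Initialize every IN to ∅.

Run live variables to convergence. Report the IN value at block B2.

Answer: {a, c, d}

Derivation:
Per-block solution:
  B0: | IN={a, c, e, f} | OUT={a, c, d}
  B1: | IN={a, c, d} | OUT={a, c, d}
  B2: | IN={a, c, d} | OUT={a, c, d}
  B3: | IN={a, c, d} | OUT={a, c}
  B4: | IN={a, c} | OUT={a, c, d, f}
  B5: | IN={d, f} | OUT={}

Merge at B2: OUT[B2] = IN[B3] = {a, c, d}
Applying B2's transfer function to that OUT value gives IN[B2] (row B2 above).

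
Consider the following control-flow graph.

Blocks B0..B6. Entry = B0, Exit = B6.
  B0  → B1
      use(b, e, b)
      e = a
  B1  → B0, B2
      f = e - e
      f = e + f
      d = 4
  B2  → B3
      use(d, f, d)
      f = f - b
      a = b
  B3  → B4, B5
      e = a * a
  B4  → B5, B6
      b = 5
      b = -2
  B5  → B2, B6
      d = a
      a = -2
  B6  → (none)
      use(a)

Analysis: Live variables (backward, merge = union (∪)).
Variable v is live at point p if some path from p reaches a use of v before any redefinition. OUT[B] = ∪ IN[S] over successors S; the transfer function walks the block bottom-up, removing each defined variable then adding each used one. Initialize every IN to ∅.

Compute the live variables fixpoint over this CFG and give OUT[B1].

Converged values:
  B0:  IN={a, b, e}  OUT={a, b, e}
  B1:  IN={a, b, e}  OUT={a, b, d, e, f}
  B2:  IN={b, d, f}  OUT={a, b, f}
  B3:  IN={a, b, f}  OUT={a, b, f}
  B4:  IN={a, f}  OUT={a, b, f}
  B5:  IN={a, b, f}  OUT={a, b, d, f}
  B6:  IN={a}  OUT={}

Merge at B1: OUT[B1] = IN[B0] ⊔ IN[B2] = {a, b, d, e, f}

Answer: {a, b, d, e, f}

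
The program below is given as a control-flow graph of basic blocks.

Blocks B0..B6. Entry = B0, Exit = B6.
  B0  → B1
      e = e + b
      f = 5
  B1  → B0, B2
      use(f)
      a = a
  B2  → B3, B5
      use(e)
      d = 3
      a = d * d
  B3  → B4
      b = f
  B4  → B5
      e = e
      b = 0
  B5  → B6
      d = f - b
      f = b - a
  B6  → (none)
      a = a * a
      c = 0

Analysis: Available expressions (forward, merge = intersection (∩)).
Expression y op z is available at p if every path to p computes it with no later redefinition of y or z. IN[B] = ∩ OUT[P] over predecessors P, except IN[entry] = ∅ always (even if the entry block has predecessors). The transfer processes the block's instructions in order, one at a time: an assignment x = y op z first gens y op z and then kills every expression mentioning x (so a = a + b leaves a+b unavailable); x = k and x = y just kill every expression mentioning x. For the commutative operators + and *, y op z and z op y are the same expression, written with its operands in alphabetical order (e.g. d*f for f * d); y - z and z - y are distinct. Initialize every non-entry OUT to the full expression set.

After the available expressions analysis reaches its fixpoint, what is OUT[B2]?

Converged values:
  B0: | IN={} | OUT={}
  B1: | IN={} | OUT={}
  B2: | IN={} | OUT={d*d}
  B3: | IN={d*d} | OUT={d*d}
  B4: | IN={d*d} | OUT={d*d}
  B5: | IN={d*d} | OUT={b-a}
  B6: | IN={b-a} | OUT={}

Merge at B2: IN[B2] = OUT[B1] = {}
Applying B2's transfer function to that IN value gives OUT[B2] (row B2 above).

Answer: {d*d}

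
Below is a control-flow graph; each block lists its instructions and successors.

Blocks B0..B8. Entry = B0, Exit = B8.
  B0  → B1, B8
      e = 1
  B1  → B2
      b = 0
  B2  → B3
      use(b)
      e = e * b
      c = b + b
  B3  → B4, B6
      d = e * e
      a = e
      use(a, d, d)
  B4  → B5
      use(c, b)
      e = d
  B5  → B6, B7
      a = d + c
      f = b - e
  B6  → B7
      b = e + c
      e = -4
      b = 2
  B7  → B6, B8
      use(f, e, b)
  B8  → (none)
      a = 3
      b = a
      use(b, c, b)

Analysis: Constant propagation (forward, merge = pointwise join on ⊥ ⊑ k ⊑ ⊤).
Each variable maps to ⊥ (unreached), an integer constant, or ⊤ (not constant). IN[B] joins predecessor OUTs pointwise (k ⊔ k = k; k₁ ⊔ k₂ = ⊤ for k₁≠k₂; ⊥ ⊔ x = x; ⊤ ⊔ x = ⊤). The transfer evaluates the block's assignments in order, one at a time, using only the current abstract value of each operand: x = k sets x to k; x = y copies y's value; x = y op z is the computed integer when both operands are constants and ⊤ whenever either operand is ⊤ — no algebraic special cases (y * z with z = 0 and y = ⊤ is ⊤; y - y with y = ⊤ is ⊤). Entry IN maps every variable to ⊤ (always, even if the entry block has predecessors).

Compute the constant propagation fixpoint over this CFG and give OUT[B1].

Fixpoint table:
  B0:   IN=(all ⊤)   OUT={e:1; rest ⊤}
  B1:   IN={e:1; rest ⊤}   OUT={b:0, e:1; rest ⊤}
  B2:   IN={b:0, e:1; rest ⊤}   OUT={b:0, c:0, e:0; rest ⊤}
  B3:   IN={b:0, c:0, e:0; rest ⊤}   OUT={a:0, b:0, c:0, d:0, e:0; rest ⊤}
  B4:   IN={a:0, b:0, c:0, d:0, e:0; rest ⊤}   OUT={a:0, b:0, c:0, d:0, e:0; rest ⊤}
  B5:   IN={a:0, b:0, c:0, d:0, e:0; rest ⊤}   OUT={a:0, b:0, c:0, d:0, e:0, f:0; rest ⊤}
  B6:   IN={a:0, c:0, d:0; rest ⊤}   OUT={a:0, b:2, c:0, d:0, e:-4; rest ⊤}
  B7:   IN={a:0, c:0, d:0; rest ⊤}   OUT={a:0, c:0, d:0; rest ⊤}
  B8:   IN=(all ⊤)   OUT={a:3, b:3; rest ⊤}

Merge at B1: IN[B1] = OUT[B0] = {a: ⊤, b: ⊤, c: ⊤, d: ⊤, e: 1, f: ⊤}
Applying B1's transfer function to that IN value gives OUT[B1] (row B1 above).

Answer: {a: ⊤, b: 0, c: ⊤, d: ⊤, e: 1, f: ⊤}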